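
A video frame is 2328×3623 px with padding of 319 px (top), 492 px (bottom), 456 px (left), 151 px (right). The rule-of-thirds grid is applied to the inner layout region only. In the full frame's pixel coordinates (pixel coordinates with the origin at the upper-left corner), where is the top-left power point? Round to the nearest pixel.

Content width = 2328 − 456 − 151 = 1721 px; content height = 3623 − 319 − 492 = 2812 px.
Top-left is one-third across and one-third down within the inner layout region.
x = 456 + 1 × 1721/3 = 456 + 573.67 ≈ 1030
y = 319 + 1 × 2812/3 = 319 + 937.33 ≈ 1256

x = 1030 px, y = 1256 px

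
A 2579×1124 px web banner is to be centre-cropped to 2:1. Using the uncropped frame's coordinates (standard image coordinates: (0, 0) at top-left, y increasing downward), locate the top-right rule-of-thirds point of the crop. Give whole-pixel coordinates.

2579/1124 > 2/1, so the 2:1 crop keeps the full height 1124 and trims width to 1124 × 2/1 = 2248.00 px.
Left offset = (2579 − 2248.00)/2 = 165.50 px; top offset = 0.
Top-right is two-thirds across and one-third down within the crop:
x = 165.50 + 2 × 2248.00/3 ≈ 1664; y = 0.00 + 1 × 1124.00/3 ≈ 375.

x = 1664 px, y = 375 px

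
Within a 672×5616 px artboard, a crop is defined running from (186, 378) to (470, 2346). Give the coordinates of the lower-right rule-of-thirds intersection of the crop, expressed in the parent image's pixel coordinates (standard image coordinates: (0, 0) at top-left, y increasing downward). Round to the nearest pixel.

x = 375 px, y = 1690 px

Crop width = 470 − 186 = 284 px; one third is 94.67 px.
Crop height = 2346 − 378 = 1968 px; one third is 656.00 px.
The lower-right point is two-thirds across and two-thirds down within the crop:
x = 186 + 2 × 94.67 ≈ 375; y = 378 + 2 × 656.00 ≈ 1690.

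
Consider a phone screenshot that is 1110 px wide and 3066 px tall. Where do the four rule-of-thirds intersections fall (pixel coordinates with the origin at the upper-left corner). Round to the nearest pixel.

(370, 1022), (740, 1022), (370, 2044), (740, 2044)

One third of 1110 is 370; one third of 3066 is 1022.
Vertical third lines at x = 370 and x = 740; horizontal third lines at y = 1022 and y = 2044.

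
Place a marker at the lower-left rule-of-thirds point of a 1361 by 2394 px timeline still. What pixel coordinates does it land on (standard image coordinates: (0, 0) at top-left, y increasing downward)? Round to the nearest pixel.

The lower-left point sits one-third of the way across and two-thirds of the way down.
x = 1 × 1361/3 ≈ 454; y = 2 × 2394/3 ≈ 1596.

x = 454 px, y = 1596 px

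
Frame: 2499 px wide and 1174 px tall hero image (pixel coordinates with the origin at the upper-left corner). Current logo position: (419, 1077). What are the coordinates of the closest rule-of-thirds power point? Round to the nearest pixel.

(833, 783)

Third lines: x ∈ {833, 1666}, y ∈ {391, 783}.
419 is closer to x = 833; 1077 is closer to y = 783.
So the nearest intersection is the lower-left power point.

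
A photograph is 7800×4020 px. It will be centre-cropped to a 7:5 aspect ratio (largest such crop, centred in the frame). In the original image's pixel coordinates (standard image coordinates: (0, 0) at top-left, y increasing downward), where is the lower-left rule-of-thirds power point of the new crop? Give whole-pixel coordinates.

x = 2962 px, y = 2680 px

7800/4020 > 7/5, so the 7:5 crop keeps the full height 4020 and trims width to 4020 × 7/5 = 5628.00 px.
Left offset = (7800 − 5628.00)/2 = 1086.00 px; top offset = 0.
Lower-left is one-third across and two-thirds down within the crop:
x = 1086.00 + 1 × 5628.00/3 ≈ 2962; y = 0.00 + 2 × 4020.00/3 ≈ 2680.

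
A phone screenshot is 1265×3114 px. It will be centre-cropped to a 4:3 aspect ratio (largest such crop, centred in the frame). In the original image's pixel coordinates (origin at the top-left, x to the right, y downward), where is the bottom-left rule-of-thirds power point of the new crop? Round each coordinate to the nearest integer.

x = 422 px, y = 1715 px

1265/3114 < 4/3, so the 4:3 crop keeps the full width 1265 and trims height to 1265 × 3/4 = 948.75 px.
Top offset = (3114 − 948.75)/2 = 1082.62 px; left offset = 0.
Bottom-left is one-third across and two-thirds down within the crop:
x = 0.00 + 1 × 1265.00/3 ≈ 422; y = 1082.62 + 2 × 948.75/3 ≈ 1715.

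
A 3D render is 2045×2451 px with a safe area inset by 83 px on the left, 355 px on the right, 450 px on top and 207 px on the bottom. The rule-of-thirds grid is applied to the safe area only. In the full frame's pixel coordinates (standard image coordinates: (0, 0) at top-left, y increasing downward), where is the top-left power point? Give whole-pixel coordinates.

Content width = 2045 − 83 − 355 = 1607 px; content height = 2451 − 450 − 207 = 1794 px.
Top-left is one-third across and one-third down within the safe area.
x = 83 + 1 × 1607/3 = 83 + 535.67 ≈ 619
y = 450 + 1 × 1794/3 = 450 + 598.00 ≈ 1048

x = 619 px, y = 1048 px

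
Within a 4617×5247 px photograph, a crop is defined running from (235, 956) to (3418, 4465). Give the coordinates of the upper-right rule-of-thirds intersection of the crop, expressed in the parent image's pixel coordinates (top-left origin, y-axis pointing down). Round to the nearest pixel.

Crop width = 3418 − 235 = 3183 px; one third is 1061.00 px.
Crop height = 4465 − 956 = 3509 px; one third is 1169.67 px.
The upper-right point is two-thirds across and one-third down within the crop:
x = 235 + 2 × 1061.00 ≈ 2357; y = 956 + 1 × 1169.67 ≈ 2126.

x = 2357 px, y = 2126 px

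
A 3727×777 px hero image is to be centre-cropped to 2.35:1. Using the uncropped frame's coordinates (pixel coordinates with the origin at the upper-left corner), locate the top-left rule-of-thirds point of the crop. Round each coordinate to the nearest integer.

3727/777 > 2.35/1, so the 2.35:1 crop keeps the full height 777 and trims width to 777 × 2.35/1 = 1825.95 px.
Left offset = (3727 − 1825.95)/2 = 950.52 px; top offset = 0.
Top-left is one-third across and one-third down within the crop:
x = 950.52 + 1 × 1825.95/3 ≈ 1559; y = 0.00 + 1 × 777.00/3 ≈ 259.

x = 1559 px, y = 259 px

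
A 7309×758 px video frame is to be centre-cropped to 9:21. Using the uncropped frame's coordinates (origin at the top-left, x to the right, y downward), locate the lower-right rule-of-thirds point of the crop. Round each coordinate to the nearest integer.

x = 3709 px, y = 505 px

7309/758 > 9/21, so the 9:21 crop keeps the full height 758 and trims width to 758 × 9/21 = 324.86 px.
Left offset = (7309 − 324.86)/2 = 3492.07 px; top offset = 0.
Lower-right is two-thirds across and two-thirds down within the crop:
x = 3492.07 + 2 × 324.86/3 ≈ 3709; y = 0.00 + 2 × 758.00/3 ≈ 505.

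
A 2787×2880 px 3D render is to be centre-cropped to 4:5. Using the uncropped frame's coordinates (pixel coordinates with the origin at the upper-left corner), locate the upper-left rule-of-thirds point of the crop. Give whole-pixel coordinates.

2787/2880 > 4/5, so the 4:5 crop keeps the full height 2880 and trims width to 2880 × 4/5 = 2304.00 px.
Left offset = (2787 − 2304.00)/2 = 241.50 px; top offset = 0.
Upper-left is one-third across and one-third down within the crop:
x = 241.50 + 1 × 2304.00/3 ≈ 1010; y = 0.00 + 1 × 2880.00/3 ≈ 960.

(1010, 960)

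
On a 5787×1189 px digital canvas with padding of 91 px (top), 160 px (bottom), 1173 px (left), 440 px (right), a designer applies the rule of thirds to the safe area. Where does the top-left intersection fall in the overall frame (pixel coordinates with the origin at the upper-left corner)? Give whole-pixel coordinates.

(2564, 404)

Content width = 5787 − 1173 − 440 = 4174 px; content height = 1189 − 91 − 160 = 938 px.
Top-left is one-third across and one-third down within the safe area.
x = 1173 + 1 × 4174/3 = 1173 + 1391.33 ≈ 2564
y = 91 + 1 × 938/3 = 91 + 312.67 ≈ 404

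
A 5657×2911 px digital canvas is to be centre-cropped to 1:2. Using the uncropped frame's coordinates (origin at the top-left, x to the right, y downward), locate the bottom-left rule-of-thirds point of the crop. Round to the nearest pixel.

x = 2586 px, y = 1941 px

5657/2911 > 1/2, so the 1:2 crop keeps the full height 2911 and trims width to 2911 × 1/2 = 1455.50 px.
Left offset = (5657 − 1455.50)/2 = 2100.75 px; top offset = 0.
Bottom-left is one-third across and two-thirds down within the crop:
x = 2100.75 + 1 × 1455.50/3 ≈ 2586; y = 0.00 + 2 × 2911.00/3 ≈ 1941.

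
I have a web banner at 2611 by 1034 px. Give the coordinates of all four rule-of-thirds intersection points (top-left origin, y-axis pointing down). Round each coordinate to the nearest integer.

One third of 2611 is 870.33; one third of 1034 is 344.67.
Vertical third lines at x = 870 and x = 1741; horizontal third lines at y = 345 and y = 689.

(870, 345), (1741, 345), (870, 689), (1741, 689)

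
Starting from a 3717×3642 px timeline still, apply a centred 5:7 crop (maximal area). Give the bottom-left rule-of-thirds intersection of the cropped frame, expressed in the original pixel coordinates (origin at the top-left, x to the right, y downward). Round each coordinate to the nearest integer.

(1425, 2428)

3717/3642 > 5/7, so the 5:7 crop keeps the full height 3642 and trims width to 3642 × 5/7 = 2601.43 px.
Left offset = (3717 − 2601.43)/2 = 557.79 px; top offset = 0.
Bottom-left is one-third across and two-thirds down within the crop:
x = 557.79 + 1 × 2601.43/3 ≈ 1425; y = 0.00 + 2 × 3642.00/3 ≈ 2428.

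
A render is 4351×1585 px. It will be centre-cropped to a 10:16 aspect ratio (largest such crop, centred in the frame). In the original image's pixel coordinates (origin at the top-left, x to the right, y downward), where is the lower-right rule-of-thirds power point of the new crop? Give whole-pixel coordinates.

4351/1585 > 10/16, so the 10:16 crop keeps the full height 1585 and trims width to 1585 × 10/16 = 990.62 px.
Left offset = (4351 − 990.62)/2 = 1680.19 px; top offset = 0.
Lower-right is two-thirds across and two-thirds down within the crop:
x = 1680.19 + 2 × 990.62/3 ≈ 2341; y = 0.00 + 2 × 1585.00/3 ≈ 1057.

x = 2341 px, y = 1057 px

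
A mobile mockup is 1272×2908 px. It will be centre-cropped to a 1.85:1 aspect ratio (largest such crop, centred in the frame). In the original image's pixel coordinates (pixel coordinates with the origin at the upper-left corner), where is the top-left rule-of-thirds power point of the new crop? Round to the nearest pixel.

1272/2908 < 1.85/1, so the 1.85:1 crop keeps the full width 1272 and trims height to 1272 × 1/1.85 = 687.57 px.
Top offset = (2908 − 687.57)/2 = 1110.22 px; left offset = 0.
Top-left is one-third across and one-third down within the crop:
x = 0.00 + 1 × 1272.00/3 ≈ 424; y = 1110.22 + 1 × 687.57/3 ≈ 1339.

x = 424 px, y = 1339 px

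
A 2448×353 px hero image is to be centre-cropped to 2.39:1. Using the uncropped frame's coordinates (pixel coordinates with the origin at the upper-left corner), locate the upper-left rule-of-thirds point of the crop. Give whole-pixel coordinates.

(1083, 118)

2448/353 > 2.39/1, so the 2.39:1 crop keeps the full height 353 and trims width to 353 × 2.39/1 = 843.67 px.
Left offset = (2448 − 843.67)/2 = 802.16 px; top offset = 0.
Upper-left is one-third across and one-third down within the crop:
x = 802.16 + 1 × 843.67/3 ≈ 1083; y = 0.00 + 1 × 353.00/3 ≈ 118.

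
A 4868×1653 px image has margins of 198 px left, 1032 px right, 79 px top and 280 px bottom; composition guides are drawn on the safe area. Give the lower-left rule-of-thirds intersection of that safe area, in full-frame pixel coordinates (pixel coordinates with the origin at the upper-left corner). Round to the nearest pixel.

Content width = 4868 − 198 − 1032 = 3638 px; content height = 1653 − 79 − 280 = 1294 px.
Lower-left is one-third across and two-thirds down within the safe area.
x = 198 + 1 × 3638/3 = 198 + 1212.67 ≈ 1411
y = 79 + 2 × 1294/3 = 79 + 862.67 ≈ 942

x = 1411 px, y = 942 px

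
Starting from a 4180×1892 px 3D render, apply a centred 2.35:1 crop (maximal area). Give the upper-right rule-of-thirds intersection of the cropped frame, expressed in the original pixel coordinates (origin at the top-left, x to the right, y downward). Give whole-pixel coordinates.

4180/1892 < 2.35/1, so the 2.35:1 crop keeps the full width 4180 and trims height to 4180 × 1/2.35 = 1778.72 px.
Top offset = (1892 − 1778.72)/2 = 56.64 px; left offset = 0.
Upper-right is two-thirds across and one-third down within the crop:
x = 0.00 + 2 × 4180.00/3 ≈ 2787; y = 56.64 + 1 × 1778.72/3 ≈ 650.

x = 2787 px, y = 650 px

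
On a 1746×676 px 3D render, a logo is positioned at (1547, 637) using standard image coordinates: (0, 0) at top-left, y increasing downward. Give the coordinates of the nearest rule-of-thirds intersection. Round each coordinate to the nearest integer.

Third lines: x ∈ {582, 1164}, y ∈ {225, 451}.
1547 is closer to x = 1164; 637 is closer to y = 451.
So the nearest intersection is the lower-right power point.

x = 1164 px, y = 451 px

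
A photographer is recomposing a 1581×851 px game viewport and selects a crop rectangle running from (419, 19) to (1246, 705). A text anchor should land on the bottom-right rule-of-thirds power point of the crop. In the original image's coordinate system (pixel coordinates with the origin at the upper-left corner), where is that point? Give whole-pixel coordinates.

(970, 476)

Crop width = 1246 − 419 = 827 px; one third is 275.67 px.
Crop height = 705 − 19 = 686 px; one third is 228.67 px.
The bottom-right point is two-thirds across and two-thirds down within the crop:
x = 419 + 2 × 275.67 ≈ 970; y = 19 + 2 × 228.67 ≈ 476.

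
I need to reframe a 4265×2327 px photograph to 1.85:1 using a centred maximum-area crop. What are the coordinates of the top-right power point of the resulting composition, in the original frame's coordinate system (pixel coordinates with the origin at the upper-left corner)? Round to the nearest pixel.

4265/2327 < 1.85/1, so the 1.85:1 crop keeps the full width 4265 and trims height to 4265 × 1/1.85 = 2305.41 px.
Top offset = (2327 − 2305.41)/2 = 10.80 px; left offset = 0.
Top-right is two-thirds across and one-third down within the crop:
x = 0.00 + 2 × 4265.00/3 ≈ 2843; y = 10.80 + 1 × 2305.41/3 ≈ 779.

x = 2843 px, y = 779 px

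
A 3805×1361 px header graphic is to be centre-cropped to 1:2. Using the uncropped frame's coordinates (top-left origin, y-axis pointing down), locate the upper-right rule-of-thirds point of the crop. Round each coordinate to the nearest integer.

x = 2016 px, y = 454 px

3805/1361 > 1/2, so the 1:2 crop keeps the full height 1361 and trims width to 1361 × 1/2 = 680.50 px.
Left offset = (3805 − 680.50)/2 = 1562.25 px; top offset = 0.
Upper-right is two-thirds across and one-third down within the crop:
x = 1562.25 + 2 × 680.50/3 ≈ 2016; y = 0.00 + 1 × 1361.00/3 ≈ 454.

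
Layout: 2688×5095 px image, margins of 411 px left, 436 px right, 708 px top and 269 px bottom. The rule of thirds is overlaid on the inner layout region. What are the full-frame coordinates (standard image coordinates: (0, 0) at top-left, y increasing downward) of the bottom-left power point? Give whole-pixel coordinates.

x = 1025 px, y = 3453 px

Content width = 2688 − 411 − 436 = 1841 px; content height = 5095 − 708 − 269 = 4118 px.
Bottom-left is one-third across and two-thirds down within the inner layout region.
x = 411 + 1 × 1841/3 = 411 + 613.67 ≈ 1025
y = 708 + 2 × 4118/3 = 708 + 2745.33 ≈ 3453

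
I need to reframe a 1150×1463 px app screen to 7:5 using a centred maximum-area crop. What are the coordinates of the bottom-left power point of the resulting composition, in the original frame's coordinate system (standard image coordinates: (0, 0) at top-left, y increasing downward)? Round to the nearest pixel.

1150/1463 < 7/5, so the 7:5 crop keeps the full width 1150 and trims height to 1150 × 5/7 = 821.43 px.
Top offset = (1463 − 821.43)/2 = 320.79 px; left offset = 0.
Bottom-left is one-third across and two-thirds down within the crop:
x = 0.00 + 1 × 1150.00/3 ≈ 383; y = 320.79 + 2 × 821.43/3 ≈ 868.

(383, 868)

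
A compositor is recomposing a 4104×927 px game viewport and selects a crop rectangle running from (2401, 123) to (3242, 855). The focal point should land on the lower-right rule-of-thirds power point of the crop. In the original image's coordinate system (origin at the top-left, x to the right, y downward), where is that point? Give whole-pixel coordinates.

Crop width = 3242 − 2401 = 841 px; one third is 280.33 px.
Crop height = 855 − 123 = 732 px; one third is 244.00 px.
The lower-right point is two-thirds across and two-thirds down within the crop:
x = 2401 + 2 × 280.33 ≈ 2962; y = 123 + 2 × 244.00 ≈ 611.

(2962, 611)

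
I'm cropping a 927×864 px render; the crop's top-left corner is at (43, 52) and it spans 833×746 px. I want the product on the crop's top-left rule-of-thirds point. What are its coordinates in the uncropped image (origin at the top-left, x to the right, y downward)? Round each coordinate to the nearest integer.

(321, 301)

One third of the crop width 833 is 277.67 px.
One third of the crop height 746 is 248.67 px.
The top-left point is one-third across and one-third down within the crop:
x = 43 + 1 × 277.67 ≈ 321; y = 52 + 1 × 248.67 ≈ 301.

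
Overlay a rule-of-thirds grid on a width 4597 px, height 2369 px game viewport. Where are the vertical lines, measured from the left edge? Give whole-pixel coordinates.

x = 1532 px and x = 3065 px

4597 / 3 = 1532.33, so the vertical lines sit at one and two thirds of 4597.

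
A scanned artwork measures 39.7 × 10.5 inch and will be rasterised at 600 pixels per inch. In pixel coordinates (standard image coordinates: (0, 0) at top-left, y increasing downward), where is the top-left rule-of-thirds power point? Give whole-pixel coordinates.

x = 7940 px, y = 2100 px

In pixels the canvas is 39.7 × 600 = 23820 wide and 10.5 × 600 = 6300 tall.
The top-left point is one-third across and one-third down:
x = 1 × 23820/3 ≈ 7940; y = 1 × 6300/3 ≈ 2100.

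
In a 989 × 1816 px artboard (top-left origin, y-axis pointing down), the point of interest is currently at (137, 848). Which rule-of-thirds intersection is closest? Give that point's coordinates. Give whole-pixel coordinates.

(330, 605)

Third lines: x ∈ {330, 659}, y ∈ {605, 1211}.
137 is closer to x = 330; 848 is closer to y = 605.
So the nearest intersection is the upper-left power point.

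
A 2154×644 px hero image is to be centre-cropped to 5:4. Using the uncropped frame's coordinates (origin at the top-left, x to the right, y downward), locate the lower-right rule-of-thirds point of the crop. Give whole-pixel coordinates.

2154/644 > 5/4, so the 5:4 crop keeps the full height 644 and trims width to 644 × 5/4 = 805.00 px.
Left offset = (2154 − 805.00)/2 = 674.50 px; top offset = 0.
Lower-right is two-thirds across and two-thirds down within the crop:
x = 674.50 + 2 × 805.00/3 ≈ 1211; y = 0.00 + 2 × 644.00/3 ≈ 429.

x = 1211 px, y = 429 px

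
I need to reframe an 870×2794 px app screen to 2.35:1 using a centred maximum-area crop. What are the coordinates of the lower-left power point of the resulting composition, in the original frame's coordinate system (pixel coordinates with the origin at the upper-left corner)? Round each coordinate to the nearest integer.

870/2794 < 2.35/1, so the 2.35:1 crop keeps the full width 870 and trims height to 870 × 1/2.35 = 370.21 px.
Top offset = (2794 − 370.21)/2 = 1211.89 px; left offset = 0.
Lower-left is one-third across and two-thirds down within the crop:
x = 0.00 + 1 × 870.00/3 ≈ 290; y = 1211.89 + 2 × 370.21/3 ≈ 1459.

x = 290 px, y = 1459 px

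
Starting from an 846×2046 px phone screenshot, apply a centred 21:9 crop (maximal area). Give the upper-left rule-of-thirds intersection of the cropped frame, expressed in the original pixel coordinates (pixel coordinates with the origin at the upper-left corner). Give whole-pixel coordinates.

846/2046 < 21/9, so the 21:9 crop keeps the full width 846 and trims height to 846 × 9/21 = 362.57 px.
Top offset = (2046 − 362.57)/2 = 841.71 px; left offset = 0.
Upper-left is one-third across and one-third down within the crop:
x = 0.00 + 1 × 846.00/3 ≈ 282; y = 841.71 + 1 × 362.57/3 ≈ 963.

(282, 963)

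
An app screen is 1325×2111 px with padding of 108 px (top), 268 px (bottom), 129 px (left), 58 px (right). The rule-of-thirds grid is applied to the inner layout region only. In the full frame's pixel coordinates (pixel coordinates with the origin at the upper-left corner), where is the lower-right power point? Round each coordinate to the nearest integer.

Content width = 1325 − 129 − 58 = 1138 px; content height = 2111 − 108 − 268 = 1735 px.
Lower-right is two-thirds across and two-thirds down within the inner layout region.
x = 129 + 2 × 1138/3 = 129 + 758.67 ≈ 888
y = 108 + 2 × 1735/3 = 108 + 1156.67 ≈ 1265

x = 888 px, y = 1265 px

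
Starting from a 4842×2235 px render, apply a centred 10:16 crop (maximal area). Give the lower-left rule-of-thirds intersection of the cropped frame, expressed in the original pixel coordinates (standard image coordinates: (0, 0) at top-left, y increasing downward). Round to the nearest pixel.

x = 2188 px, y = 1490 px

4842/2235 > 10/16, so the 10:16 crop keeps the full height 2235 and trims width to 2235 × 10/16 = 1396.88 px.
Left offset = (4842 − 1396.88)/2 = 1722.56 px; top offset = 0.
Lower-left is one-third across and two-thirds down within the crop:
x = 1722.56 + 1 × 1396.88/3 ≈ 2188; y = 0.00 + 2 × 2235.00/3 ≈ 1490.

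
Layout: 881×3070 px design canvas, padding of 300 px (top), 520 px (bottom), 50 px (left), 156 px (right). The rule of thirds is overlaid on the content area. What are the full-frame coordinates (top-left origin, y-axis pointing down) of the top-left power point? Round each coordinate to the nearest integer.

Content width = 881 − 50 − 156 = 675 px; content height = 3070 − 300 − 520 = 2250 px.
Top-left is one-third across and one-third down within the content area.
x = 50 + 1 × 675/3 = 50 + 225.00 ≈ 275
y = 300 + 1 × 2250/3 = 300 + 750.00 ≈ 1050

(275, 1050)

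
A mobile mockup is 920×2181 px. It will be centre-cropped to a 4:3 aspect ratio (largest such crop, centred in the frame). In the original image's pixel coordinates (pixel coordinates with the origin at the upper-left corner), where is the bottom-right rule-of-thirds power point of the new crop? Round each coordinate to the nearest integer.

(613, 1206)

920/2181 < 4/3, so the 4:3 crop keeps the full width 920 and trims height to 920 × 3/4 = 690.00 px.
Top offset = (2181 − 690.00)/2 = 745.50 px; left offset = 0.
Bottom-right is two-thirds across and two-thirds down within the crop:
x = 0.00 + 2 × 920.00/3 ≈ 613; y = 745.50 + 2 × 690.00/3 ≈ 1206.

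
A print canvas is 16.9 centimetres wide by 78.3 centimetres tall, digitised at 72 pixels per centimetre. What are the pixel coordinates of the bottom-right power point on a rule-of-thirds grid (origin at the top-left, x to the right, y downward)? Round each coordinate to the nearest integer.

In pixels the canvas is 16.9 × 72 = 1216.8 wide and 78.3 × 72 = 5637.6 tall.
The bottom-right point is two-thirds across and two-thirds down:
x = 2 × 1216.8/3 ≈ 811; y = 2 × 5637.6/3 ≈ 3758.

x = 811 px, y = 3758 px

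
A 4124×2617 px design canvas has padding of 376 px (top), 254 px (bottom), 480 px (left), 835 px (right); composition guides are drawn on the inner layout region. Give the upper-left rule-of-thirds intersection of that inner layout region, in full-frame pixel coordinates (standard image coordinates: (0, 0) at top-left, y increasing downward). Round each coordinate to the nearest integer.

Content width = 4124 − 480 − 835 = 2809 px; content height = 2617 − 376 − 254 = 1987 px.
Upper-left is one-third across and one-third down within the inner layout region.
x = 480 + 1 × 2809/3 = 480 + 936.33 ≈ 1416
y = 376 + 1 × 1987/3 = 376 + 662.33 ≈ 1038

x = 1416 px, y = 1038 px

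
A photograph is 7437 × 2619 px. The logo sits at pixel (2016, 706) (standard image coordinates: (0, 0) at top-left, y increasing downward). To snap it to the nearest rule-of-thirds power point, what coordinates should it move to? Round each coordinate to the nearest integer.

(2479, 873)

Third lines: x ∈ {2479, 4958}, y ∈ {873, 1746}.
2016 is closer to x = 2479; 706 is closer to y = 873.
So the nearest intersection is the upper-left power point.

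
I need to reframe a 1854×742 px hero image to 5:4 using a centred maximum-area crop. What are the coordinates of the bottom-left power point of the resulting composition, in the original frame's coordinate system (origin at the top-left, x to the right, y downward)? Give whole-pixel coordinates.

1854/742 > 5/4, so the 5:4 crop keeps the full height 742 and trims width to 742 × 5/4 = 927.50 px.
Left offset = (1854 − 927.50)/2 = 463.25 px; top offset = 0.
Bottom-left is one-third across and two-thirds down within the crop:
x = 463.25 + 1 × 927.50/3 ≈ 772; y = 0.00 + 2 × 742.00/3 ≈ 495.

x = 772 px, y = 495 px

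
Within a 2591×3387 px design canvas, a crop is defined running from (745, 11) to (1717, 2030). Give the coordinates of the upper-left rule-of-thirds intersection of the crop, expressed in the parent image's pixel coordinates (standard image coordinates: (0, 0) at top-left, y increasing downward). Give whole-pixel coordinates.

Crop width = 1717 − 745 = 972 px; one third is 324.00 px.
Crop height = 2030 − 11 = 2019 px; one third is 673.00 px.
The upper-left point is one-third across and one-third down within the crop:
x = 745 + 1 × 324.00 ≈ 1069; y = 11 + 1 × 673.00 ≈ 684.

x = 1069 px, y = 684 px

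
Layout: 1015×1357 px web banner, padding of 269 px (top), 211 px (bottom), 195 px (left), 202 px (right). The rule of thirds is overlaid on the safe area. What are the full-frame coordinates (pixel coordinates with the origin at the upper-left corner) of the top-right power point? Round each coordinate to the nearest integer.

x = 607 px, y = 561 px

Content width = 1015 − 195 − 202 = 618 px; content height = 1357 − 269 − 211 = 877 px.
Top-right is two-thirds across and one-third down within the safe area.
x = 195 + 2 × 618/3 = 195 + 412.00 ≈ 607
y = 269 + 1 × 877/3 = 269 + 292.33 ≈ 561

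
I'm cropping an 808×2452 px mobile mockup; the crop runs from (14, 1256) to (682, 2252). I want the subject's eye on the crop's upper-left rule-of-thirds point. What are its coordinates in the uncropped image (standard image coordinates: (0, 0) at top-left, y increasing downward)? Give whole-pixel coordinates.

Crop width = 682 − 14 = 668 px; one third is 222.67 px.
Crop height = 2252 − 1256 = 996 px; one third is 332.00 px.
The upper-left point is one-third across and one-third down within the crop:
x = 14 + 1 × 222.67 ≈ 237; y = 1256 + 1 × 332.00 ≈ 1588.

x = 237 px, y = 1588 px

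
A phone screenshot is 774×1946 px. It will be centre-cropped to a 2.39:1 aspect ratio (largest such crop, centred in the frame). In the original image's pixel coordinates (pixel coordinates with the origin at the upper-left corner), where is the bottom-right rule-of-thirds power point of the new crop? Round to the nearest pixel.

774/1946 < 2.39/1, so the 2.39:1 crop keeps the full width 774 and trims height to 774 × 1/2.39 = 323.85 px.
Top offset = (1946 − 323.85)/2 = 811.08 px; left offset = 0.
Bottom-right is two-thirds across and two-thirds down within the crop:
x = 0.00 + 2 × 774.00/3 ≈ 516; y = 811.08 + 2 × 323.85/3 ≈ 1027.

x = 516 px, y = 1027 px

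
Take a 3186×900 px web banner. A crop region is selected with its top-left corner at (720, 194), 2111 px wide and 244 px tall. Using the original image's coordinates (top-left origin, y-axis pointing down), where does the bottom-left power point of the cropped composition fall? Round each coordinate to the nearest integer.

x = 1424 px, y = 357 px

One third of the crop width 2111 is 703.67 px.
One third of the crop height 244 is 81.33 px.
The bottom-left point is one-third across and two-thirds down within the crop:
x = 720 + 1 × 703.67 ≈ 1424; y = 194 + 2 × 81.33 ≈ 357.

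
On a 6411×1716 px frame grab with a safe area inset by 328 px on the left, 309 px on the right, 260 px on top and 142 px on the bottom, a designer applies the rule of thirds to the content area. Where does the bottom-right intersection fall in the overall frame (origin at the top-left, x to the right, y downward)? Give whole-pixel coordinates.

(4177, 1136)

Content width = 6411 − 328 − 309 = 5774 px; content height = 1716 − 260 − 142 = 1314 px.
Bottom-right is two-thirds across and two-thirds down within the content area.
x = 328 + 2 × 5774/3 = 328 + 3849.33 ≈ 4177
y = 260 + 2 × 1314/3 = 260 + 876.00 ≈ 1136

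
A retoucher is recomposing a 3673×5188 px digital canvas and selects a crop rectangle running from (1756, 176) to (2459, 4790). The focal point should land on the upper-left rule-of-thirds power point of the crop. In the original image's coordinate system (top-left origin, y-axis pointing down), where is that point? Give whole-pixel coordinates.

(1990, 1714)

Crop width = 2459 − 1756 = 703 px; one third is 234.33 px.
Crop height = 4790 − 176 = 4614 px; one third is 1538.00 px.
The upper-left point is one-third across and one-third down within the crop:
x = 1756 + 1 × 234.33 ≈ 1990; y = 176 + 1 × 1538.00 ≈ 1714.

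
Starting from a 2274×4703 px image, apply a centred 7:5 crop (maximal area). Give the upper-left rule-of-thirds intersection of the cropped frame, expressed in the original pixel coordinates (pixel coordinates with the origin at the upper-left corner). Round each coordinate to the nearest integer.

2274/4703 < 7/5, so the 7:5 crop keeps the full width 2274 and trims height to 2274 × 5/7 = 1624.29 px.
Top offset = (4703 − 1624.29)/2 = 1539.36 px; left offset = 0.
Upper-left is one-third across and one-third down within the crop:
x = 0.00 + 1 × 2274.00/3 ≈ 758; y = 1539.36 + 1 × 1624.29/3 ≈ 2081.

x = 758 px, y = 2081 px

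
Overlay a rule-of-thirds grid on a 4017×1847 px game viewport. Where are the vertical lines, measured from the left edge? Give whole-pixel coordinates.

x = 1339 px and x = 2678 px

4017 / 3 = 1339, so the vertical lines sit at one and two thirds of 4017.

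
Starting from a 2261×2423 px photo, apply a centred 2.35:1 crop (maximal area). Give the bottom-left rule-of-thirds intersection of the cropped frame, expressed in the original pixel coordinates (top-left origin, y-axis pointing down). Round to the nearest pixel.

x = 754 px, y = 1372 px

2261/2423 < 2.35/1, so the 2.35:1 crop keeps the full width 2261 and trims height to 2261 × 1/2.35 = 962.13 px.
Top offset = (2423 − 962.13)/2 = 730.44 px; left offset = 0.
Bottom-left is one-third across and two-thirds down within the crop:
x = 0.00 + 1 × 2261.00/3 ≈ 754; y = 730.44 + 2 × 962.13/3 ≈ 1372.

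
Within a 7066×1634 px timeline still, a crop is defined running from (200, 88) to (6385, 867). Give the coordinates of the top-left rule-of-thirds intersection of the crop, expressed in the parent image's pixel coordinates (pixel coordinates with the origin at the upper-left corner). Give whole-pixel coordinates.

(2262, 348)

Crop width = 6385 − 200 = 6185 px; one third is 2061.67 px.
Crop height = 867 − 88 = 779 px; one third is 259.67 px.
The top-left point is one-third across and one-third down within the crop:
x = 200 + 1 × 2061.67 ≈ 2262; y = 88 + 1 × 259.67 ≈ 348.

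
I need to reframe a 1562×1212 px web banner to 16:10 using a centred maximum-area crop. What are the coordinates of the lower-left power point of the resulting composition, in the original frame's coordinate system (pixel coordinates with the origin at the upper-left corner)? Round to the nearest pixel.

x = 521 px, y = 769 px

1562/1212 < 16/10, so the 16:10 crop keeps the full width 1562 and trims height to 1562 × 10/16 = 976.25 px.
Top offset = (1212 − 976.25)/2 = 117.88 px; left offset = 0.
Lower-left is one-third across and two-thirds down within the crop:
x = 0.00 + 1 × 1562.00/3 ≈ 521; y = 117.88 + 2 × 976.25/3 ≈ 769.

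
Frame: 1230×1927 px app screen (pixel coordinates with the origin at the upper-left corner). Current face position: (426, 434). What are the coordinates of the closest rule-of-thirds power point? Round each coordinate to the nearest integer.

x = 410 px, y = 642 px

Third lines: x ∈ {410, 820}, y ∈ {642, 1285}.
426 is closer to x = 410; 434 is closer to y = 642.
So the nearest intersection is the upper-left power point.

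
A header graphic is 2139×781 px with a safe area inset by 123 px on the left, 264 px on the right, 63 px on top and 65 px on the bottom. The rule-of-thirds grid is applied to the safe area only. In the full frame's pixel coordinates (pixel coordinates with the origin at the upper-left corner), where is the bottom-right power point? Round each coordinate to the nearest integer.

Content width = 2139 − 123 − 264 = 1752 px; content height = 781 − 63 − 65 = 653 px.
Bottom-right is two-thirds across and two-thirds down within the safe area.
x = 123 + 2 × 1752/3 = 123 + 1168.00 ≈ 1291
y = 63 + 2 × 653/3 = 63 + 435.33 ≈ 498

(1291, 498)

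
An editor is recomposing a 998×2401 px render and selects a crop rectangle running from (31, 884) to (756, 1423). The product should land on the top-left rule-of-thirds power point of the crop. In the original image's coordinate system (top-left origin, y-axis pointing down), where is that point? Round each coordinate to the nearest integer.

(273, 1064)

Crop width = 756 − 31 = 725 px; one third is 241.67 px.
Crop height = 1423 − 884 = 539 px; one third is 179.67 px.
The top-left point is one-third across and one-third down within the crop:
x = 31 + 1 × 241.67 ≈ 273; y = 884 + 1 × 179.67 ≈ 1064.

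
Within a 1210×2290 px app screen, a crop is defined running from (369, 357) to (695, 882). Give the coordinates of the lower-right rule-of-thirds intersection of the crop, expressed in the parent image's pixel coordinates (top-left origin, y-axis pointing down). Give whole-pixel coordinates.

x = 586 px, y = 707 px

Crop width = 695 − 369 = 326 px; one third is 108.67 px.
Crop height = 882 − 357 = 525 px; one third is 175.00 px.
The lower-right point is two-thirds across and two-thirds down within the crop:
x = 369 + 2 × 108.67 ≈ 586; y = 357 + 2 × 175.00 ≈ 707.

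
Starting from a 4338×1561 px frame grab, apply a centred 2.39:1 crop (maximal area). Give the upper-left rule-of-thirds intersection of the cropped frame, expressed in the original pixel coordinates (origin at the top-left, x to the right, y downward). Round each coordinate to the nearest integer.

x = 1547 px, y = 520 px

4338/1561 > 2.39/1, so the 2.39:1 crop keeps the full height 1561 and trims width to 1561 × 2.39/1 = 3730.79 px.
Left offset = (4338 − 3730.79)/2 = 303.60 px; top offset = 0.
Upper-left is one-third across and one-third down within the crop:
x = 303.60 + 1 × 3730.79/3 ≈ 1547; y = 0.00 + 1 × 1561.00/3 ≈ 520.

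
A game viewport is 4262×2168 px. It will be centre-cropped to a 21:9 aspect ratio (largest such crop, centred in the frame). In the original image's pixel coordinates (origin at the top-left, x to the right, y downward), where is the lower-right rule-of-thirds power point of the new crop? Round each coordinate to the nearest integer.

4262/2168 < 21/9, so the 21:9 crop keeps the full width 4262 and trims height to 4262 × 9/21 = 1826.57 px.
Top offset = (2168 − 1826.57)/2 = 170.71 px; left offset = 0.
Lower-right is two-thirds across and two-thirds down within the crop:
x = 0.00 + 2 × 4262.00/3 ≈ 2841; y = 170.71 + 2 × 1826.57/3 ≈ 1388.

(2841, 1388)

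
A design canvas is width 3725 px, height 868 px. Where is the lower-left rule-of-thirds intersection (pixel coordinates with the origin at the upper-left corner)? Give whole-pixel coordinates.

The lower-left point sits one-third of the way across and two-thirds of the way down.
x = 1 × 3725/3 ≈ 1242; y = 2 × 868/3 ≈ 579.

(1242, 579)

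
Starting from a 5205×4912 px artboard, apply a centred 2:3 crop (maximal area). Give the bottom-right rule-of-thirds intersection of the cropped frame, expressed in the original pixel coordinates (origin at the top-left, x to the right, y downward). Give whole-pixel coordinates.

(3148, 3275)

5205/4912 > 2/3, so the 2:3 crop keeps the full height 4912 and trims width to 4912 × 2/3 = 3274.67 px.
Left offset = (5205 − 3274.67)/2 = 965.17 px; top offset = 0.
Bottom-right is two-thirds across and two-thirds down within the crop:
x = 965.17 + 2 × 3274.67/3 ≈ 3148; y = 0.00 + 2 × 4912.00/3 ≈ 3275.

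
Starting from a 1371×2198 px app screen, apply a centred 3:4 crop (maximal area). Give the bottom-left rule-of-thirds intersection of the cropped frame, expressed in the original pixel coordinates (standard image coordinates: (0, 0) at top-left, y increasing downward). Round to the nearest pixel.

1371/2198 < 3/4, so the 3:4 crop keeps the full width 1371 and trims height to 1371 × 4/3 = 1828.00 px.
Top offset = (2198 − 1828.00)/2 = 185.00 px; left offset = 0.
Bottom-left is one-third across and two-thirds down within the crop:
x = 0.00 + 1 × 1371.00/3 ≈ 457; y = 185.00 + 2 × 1828.00/3 ≈ 1404.

(457, 1404)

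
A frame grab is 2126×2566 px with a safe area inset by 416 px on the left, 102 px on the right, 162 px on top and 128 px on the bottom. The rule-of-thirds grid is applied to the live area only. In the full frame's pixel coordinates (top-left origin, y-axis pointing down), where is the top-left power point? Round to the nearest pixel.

Content width = 2126 − 416 − 102 = 1608 px; content height = 2566 − 162 − 128 = 2276 px.
Top-left is one-third across and one-third down within the live area.
x = 416 + 1 × 1608/3 = 416 + 536.00 ≈ 952
y = 162 + 1 × 2276/3 = 162 + 758.67 ≈ 921

x = 952 px, y = 921 px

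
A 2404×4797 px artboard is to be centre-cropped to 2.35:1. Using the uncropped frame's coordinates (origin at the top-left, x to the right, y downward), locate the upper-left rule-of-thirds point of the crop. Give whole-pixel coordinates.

x = 801 px, y = 2228 px

2404/4797 < 2.35/1, so the 2.35:1 crop keeps the full width 2404 and trims height to 2404 × 1/2.35 = 1022.98 px.
Top offset = (4797 − 1022.98)/2 = 1887.01 px; left offset = 0.
Upper-left is one-third across and one-third down within the crop:
x = 0.00 + 1 × 2404.00/3 ≈ 801; y = 1887.01 + 1 × 1022.98/3 ≈ 2228.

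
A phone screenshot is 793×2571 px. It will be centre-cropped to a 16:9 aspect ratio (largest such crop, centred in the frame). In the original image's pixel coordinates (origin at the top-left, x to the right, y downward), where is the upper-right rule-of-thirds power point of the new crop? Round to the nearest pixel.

793/2571 < 16/9, so the 16:9 crop keeps the full width 793 and trims height to 793 × 9/16 = 446.06 px.
Top offset = (2571 − 446.06)/2 = 1062.47 px; left offset = 0.
Upper-right is two-thirds across and one-third down within the crop:
x = 0.00 + 2 × 793.00/3 ≈ 529; y = 1062.47 + 1 × 446.06/3 ≈ 1211.

(529, 1211)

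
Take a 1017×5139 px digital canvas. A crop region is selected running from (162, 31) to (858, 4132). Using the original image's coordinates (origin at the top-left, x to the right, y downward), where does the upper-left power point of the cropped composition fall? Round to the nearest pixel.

Crop width = 858 − 162 = 696 px; one third is 232.00 px.
Crop height = 4132 − 31 = 4101 px; one third is 1367.00 px.
The upper-left point is one-third across and one-third down within the crop:
x = 162 + 1 × 232.00 ≈ 394; y = 31 + 1 × 1367.00 ≈ 1398.

x = 394 px, y = 1398 px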